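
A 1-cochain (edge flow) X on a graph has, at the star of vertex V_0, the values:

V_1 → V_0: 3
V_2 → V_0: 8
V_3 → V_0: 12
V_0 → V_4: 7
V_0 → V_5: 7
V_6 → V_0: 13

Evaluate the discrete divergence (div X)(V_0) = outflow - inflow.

Divergence = sum of outgoing flows = (-3) + (-8) + (-12) + 7 + 7 + (-13) = -22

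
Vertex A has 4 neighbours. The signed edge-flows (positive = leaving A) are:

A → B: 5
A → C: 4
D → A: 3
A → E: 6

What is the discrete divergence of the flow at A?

Divergence = sum of outgoing flows = 5 + 4 + (-3) + 6 = 12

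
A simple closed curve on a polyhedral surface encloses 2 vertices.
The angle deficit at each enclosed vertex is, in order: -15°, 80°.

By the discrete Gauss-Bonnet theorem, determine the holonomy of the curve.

Holonomy = total enclosed curvature = (-15°) + 80° = 65°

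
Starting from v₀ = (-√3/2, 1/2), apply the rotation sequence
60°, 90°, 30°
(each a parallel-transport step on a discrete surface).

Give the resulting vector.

Total rotation: 60° + 90° + 30° = 180°. Final vector: (0.8660, -0.5000)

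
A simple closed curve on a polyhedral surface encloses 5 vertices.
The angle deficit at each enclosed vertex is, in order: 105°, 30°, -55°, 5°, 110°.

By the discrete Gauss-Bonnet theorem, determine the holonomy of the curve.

Holonomy = total enclosed curvature = 105° + 30° + (-55°) + 5° + 110° = 195°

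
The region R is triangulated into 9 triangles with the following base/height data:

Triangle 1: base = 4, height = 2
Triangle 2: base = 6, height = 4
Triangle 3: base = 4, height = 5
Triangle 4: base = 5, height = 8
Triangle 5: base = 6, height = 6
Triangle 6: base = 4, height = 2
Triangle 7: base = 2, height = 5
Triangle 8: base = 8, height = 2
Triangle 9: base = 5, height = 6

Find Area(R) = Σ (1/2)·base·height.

(1/2)×4×2 + (1/2)×6×4 + (1/2)×4×5 + (1/2)×5×8 + (1/2)×6×6 + (1/2)×4×2 + (1/2)×2×5 + (1/2)×8×2 + (1/2)×5×6 = 96.0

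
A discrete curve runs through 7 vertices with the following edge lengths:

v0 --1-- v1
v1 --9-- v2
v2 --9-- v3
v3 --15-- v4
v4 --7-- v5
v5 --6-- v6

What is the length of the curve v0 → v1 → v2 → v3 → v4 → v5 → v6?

Arc length = 1 + 9 + 9 + 15 + 7 + 6 = 47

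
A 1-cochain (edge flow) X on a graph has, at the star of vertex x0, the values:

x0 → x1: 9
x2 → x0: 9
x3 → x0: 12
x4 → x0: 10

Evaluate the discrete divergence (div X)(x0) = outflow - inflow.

Divergence = sum of outgoing flows = 9 + (-9) + (-12) + (-10) = -22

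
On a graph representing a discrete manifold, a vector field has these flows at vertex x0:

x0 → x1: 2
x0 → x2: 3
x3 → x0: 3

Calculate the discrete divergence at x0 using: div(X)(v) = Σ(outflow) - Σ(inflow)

Divergence = sum of outgoing flows = 2 + 3 + (-3) = 2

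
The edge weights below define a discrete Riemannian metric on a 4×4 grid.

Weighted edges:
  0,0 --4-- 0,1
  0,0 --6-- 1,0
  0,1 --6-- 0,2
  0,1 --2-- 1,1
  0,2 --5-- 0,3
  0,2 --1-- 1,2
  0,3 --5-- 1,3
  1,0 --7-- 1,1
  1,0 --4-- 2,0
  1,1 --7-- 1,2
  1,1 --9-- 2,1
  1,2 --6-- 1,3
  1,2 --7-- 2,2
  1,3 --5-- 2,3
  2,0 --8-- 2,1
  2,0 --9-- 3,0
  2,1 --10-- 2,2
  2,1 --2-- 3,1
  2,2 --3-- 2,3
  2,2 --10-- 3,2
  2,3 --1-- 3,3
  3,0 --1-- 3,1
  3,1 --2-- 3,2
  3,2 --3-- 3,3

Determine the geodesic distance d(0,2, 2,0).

Shortest path: 0,2 → 1,2 → 1,1 → 1,0 → 2,0, total weight = 19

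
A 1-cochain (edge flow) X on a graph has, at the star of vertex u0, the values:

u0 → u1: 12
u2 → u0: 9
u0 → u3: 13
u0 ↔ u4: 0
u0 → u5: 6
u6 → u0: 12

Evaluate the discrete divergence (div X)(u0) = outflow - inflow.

Divergence = sum of outgoing flows = 12 + (-9) + 13 + 0 + 6 + (-12) = 10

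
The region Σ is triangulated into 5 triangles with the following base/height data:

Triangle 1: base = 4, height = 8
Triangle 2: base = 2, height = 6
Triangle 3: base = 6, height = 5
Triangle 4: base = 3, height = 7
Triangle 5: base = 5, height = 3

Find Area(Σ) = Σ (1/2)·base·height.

(1/2)×4×8 + (1/2)×2×6 + (1/2)×6×5 + (1/2)×3×7 + (1/2)×5×3 = 55.0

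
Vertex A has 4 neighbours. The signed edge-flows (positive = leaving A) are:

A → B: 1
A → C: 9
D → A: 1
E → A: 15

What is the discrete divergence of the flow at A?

Divergence = sum of outgoing flows = 1 + 9 + (-1) + (-15) = -6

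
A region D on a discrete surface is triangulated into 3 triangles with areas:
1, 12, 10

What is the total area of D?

1 + 12 + 10 = 23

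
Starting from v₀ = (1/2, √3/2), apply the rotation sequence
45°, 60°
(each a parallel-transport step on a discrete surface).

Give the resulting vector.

Total rotation: 45° + 60° = 105°. Final vector: (-0.9659, 0.2588)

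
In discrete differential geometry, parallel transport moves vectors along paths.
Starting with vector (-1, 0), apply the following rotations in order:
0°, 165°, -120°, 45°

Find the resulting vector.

Total rotation: 0° + 165° + (-120°) + 45° = 90°. Final vector: (0, -1)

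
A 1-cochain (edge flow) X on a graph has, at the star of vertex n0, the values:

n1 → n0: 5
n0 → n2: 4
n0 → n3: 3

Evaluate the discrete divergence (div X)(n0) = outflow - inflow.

Divergence = sum of outgoing flows = (-5) + 4 + 3 = 2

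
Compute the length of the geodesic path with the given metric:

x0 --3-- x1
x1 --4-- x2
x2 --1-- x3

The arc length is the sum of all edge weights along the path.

Arc length = 3 + 4 + 1 = 8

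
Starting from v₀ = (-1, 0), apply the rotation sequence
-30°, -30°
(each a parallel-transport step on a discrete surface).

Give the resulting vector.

Total rotation: (-30°) + (-30°) = -60°. Final vector: (-0.5000, 0.8660)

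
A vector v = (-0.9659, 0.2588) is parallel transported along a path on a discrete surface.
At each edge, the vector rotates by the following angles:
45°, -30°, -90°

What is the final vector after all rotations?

Total rotation: 45° + (-30°) + (-90°) = -75°. Final vector: (0, 1)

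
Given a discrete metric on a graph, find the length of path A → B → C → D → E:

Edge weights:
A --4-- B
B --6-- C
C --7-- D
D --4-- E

Arc length = 4 + 6 + 7 + 4 = 21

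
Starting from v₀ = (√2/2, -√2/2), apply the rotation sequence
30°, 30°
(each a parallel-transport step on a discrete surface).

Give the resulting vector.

Total rotation: 30° + 30° = 60°. Final vector: (0.9659, 0.2588)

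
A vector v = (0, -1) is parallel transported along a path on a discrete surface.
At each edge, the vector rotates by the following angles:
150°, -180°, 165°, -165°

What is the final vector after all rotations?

Total rotation: 150° + (-180°) + 165° + (-165°) = -30°. Final vector: (-0.5000, -0.8660)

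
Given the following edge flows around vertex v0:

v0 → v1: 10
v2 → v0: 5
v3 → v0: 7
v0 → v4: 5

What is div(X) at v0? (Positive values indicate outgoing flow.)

Divergence = sum of outgoing flows = 10 + (-5) + (-7) + 5 = 3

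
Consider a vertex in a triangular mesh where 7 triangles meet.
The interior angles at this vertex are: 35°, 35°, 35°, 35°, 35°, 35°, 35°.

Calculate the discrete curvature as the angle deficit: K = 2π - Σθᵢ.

Sum of angles = 245°. K = 360° - 245° = 115°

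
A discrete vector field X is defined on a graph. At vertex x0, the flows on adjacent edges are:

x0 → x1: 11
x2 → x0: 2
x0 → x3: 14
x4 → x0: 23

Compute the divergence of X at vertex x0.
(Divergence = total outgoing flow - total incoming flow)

Divergence = sum of outgoing flows = 11 + (-2) + 14 + (-23) = 0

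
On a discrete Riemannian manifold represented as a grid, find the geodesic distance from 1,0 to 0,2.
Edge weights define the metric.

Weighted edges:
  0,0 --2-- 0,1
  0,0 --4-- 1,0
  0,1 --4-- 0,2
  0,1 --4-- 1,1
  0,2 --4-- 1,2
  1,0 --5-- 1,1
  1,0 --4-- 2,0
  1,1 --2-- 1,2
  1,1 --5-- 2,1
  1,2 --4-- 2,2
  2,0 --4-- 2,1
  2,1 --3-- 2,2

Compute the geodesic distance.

Shortest path: 1,0 → 0,0 → 0,1 → 0,2, total weight = 10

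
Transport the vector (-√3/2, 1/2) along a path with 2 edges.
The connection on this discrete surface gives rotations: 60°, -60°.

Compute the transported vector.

Total rotation: 60° + (-60°) = 0°. Final vector: (-0.8660, 0.5000)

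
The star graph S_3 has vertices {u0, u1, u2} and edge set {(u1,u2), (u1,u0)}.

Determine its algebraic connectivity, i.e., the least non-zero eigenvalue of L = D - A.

The star S_3 is the complete bipartite graph K_{1,2} (one hub of degree 2, 2 leaves of degree 1). The Laplacian spectrum of K_{p,q} is 0, p (multiplicity q−1), q (multiplicity p−1), p+q. With p = 1, q = 2: 0 once, 1 with multiplicity 1, and 3 once. (Check: trace L = sum of degrees = 4 = 1·1 + 3.)
Laplacian eigenvalues: [0.0, 1.0, 3.0]. Algebraic connectivity (smallest non-zero eigenvalue) = 1.0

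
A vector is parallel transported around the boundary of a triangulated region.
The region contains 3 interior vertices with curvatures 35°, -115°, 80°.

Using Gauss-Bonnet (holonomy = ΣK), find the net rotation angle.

Holonomy = total enclosed curvature = 35° + (-115°) + 80° = 0°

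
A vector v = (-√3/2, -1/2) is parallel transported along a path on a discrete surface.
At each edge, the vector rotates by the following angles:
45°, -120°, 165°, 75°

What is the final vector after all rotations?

Total rotation: 45° + (-120°) + 165° + 75° = 165°. Final vector: (0.9659, 0.2588)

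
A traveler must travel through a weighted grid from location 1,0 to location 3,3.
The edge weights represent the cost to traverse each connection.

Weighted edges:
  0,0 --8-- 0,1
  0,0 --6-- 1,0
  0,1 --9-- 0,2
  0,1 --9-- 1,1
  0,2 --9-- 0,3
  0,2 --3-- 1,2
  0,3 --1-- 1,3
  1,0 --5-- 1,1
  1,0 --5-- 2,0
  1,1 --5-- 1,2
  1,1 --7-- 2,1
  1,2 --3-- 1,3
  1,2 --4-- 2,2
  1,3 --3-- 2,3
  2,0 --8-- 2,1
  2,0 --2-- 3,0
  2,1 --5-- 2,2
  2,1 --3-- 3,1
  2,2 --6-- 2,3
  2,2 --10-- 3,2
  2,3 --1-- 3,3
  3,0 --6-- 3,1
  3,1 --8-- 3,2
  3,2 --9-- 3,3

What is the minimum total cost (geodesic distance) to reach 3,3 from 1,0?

Shortest path: 1,0 → 1,1 → 1,2 → 1,3 → 2,3 → 3,3, total weight = 17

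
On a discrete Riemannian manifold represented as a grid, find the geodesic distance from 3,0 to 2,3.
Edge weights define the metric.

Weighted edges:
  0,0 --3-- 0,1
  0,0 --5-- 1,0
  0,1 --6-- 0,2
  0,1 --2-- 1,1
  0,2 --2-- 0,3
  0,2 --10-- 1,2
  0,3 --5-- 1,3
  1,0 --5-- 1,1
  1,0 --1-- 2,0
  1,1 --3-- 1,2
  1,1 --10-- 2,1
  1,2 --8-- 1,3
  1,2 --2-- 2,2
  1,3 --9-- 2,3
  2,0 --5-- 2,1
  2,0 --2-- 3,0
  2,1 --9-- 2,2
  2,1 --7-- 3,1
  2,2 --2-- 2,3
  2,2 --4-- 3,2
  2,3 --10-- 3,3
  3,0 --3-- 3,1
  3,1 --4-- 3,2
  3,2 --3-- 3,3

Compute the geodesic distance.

Shortest path: 3,0 → 3,1 → 3,2 → 2,2 → 2,3, total weight = 13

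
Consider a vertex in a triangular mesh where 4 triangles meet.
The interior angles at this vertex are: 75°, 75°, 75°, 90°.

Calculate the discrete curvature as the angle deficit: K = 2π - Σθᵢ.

Sum of angles = 315°. K = 360° - 315° = 45°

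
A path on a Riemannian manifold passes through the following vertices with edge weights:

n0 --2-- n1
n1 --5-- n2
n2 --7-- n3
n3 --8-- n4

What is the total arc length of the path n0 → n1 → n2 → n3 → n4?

Arc length = 2 + 5 + 7 + 8 = 22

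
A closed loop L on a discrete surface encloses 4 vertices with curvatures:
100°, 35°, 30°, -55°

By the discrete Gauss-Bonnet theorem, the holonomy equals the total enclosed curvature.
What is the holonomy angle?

Holonomy = total enclosed curvature = 100° + 35° + 30° + (-55°) = 110°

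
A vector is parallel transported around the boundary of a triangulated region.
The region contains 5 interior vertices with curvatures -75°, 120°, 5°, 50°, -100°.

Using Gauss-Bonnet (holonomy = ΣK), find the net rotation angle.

Holonomy = total enclosed curvature = (-75°) + 120° + 5° + 50° + (-100°) = 0°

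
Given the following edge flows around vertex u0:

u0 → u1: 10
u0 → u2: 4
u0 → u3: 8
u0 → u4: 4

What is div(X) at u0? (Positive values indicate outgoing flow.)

Divergence = sum of outgoing flows = 10 + 4 + 8 + 4 = 26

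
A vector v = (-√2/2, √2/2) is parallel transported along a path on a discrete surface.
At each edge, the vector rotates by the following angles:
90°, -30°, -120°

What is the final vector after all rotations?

Total rotation: 90° + (-30°) + (-120°) = -60°. Final vector: (0.2588, 0.9659)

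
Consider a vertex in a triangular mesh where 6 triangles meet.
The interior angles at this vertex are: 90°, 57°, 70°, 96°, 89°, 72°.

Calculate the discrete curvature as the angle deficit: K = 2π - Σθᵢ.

Sum of angles = 474°. K = 360° - 474° = -114° = -19π/30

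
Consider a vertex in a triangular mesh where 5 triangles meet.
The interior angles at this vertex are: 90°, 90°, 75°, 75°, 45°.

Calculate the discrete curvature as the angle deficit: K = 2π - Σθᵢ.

Sum of angles = 375°. K = 360° - 375° = -15°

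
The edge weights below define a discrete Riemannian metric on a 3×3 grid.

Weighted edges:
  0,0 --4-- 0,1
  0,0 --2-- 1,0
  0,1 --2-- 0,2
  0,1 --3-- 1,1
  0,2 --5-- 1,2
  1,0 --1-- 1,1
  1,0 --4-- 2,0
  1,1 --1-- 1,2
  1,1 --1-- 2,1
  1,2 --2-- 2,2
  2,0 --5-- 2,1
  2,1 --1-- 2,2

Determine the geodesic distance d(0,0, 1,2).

Shortest path: 0,0 → 1,0 → 1,1 → 1,2, total weight = 4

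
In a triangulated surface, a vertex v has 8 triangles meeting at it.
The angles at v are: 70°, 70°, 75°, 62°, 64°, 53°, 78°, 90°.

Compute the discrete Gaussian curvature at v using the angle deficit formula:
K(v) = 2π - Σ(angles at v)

Sum of angles = 562°. K = 360° - 562° = -202° = -101π/90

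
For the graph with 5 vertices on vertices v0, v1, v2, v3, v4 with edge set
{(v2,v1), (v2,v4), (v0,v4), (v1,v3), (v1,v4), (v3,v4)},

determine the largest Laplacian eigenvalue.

Degrees: deg(v0) = 1, deg(v1) = 3, deg(v2) = 2, deg(v3) = 2, deg(v4) = 4.
L = D − A with rows/columns ordered (v0, v1, v2, v3, v4):
  [ 1,  0,  0,  0, -1]
  [ 0,  3, -1, -1, -1]
  [ 0, -1,  2,  0, -1]
  [ 0, -1,  0,  2, -1]
  [-1, -1, -1, -1,  4]
Characteristic polynomial: det(λI − L) = λ(λ − 1)(λ − 2)(λ − 4)(λ − 5).
Roots: λ = 0; (λ − 1) = 0 ⇒ λ = 1; (λ − 2) = 0 ⇒ λ = 2; (λ − 4) = 0 ⇒ λ = 4; (λ − 5) = 0 ⇒ λ = 5.
(Check: the roots sum (with multiplicity) to 12, matching trace L = Σdeg = 2·6 = 12.)
Laplacian eigenvalues: [0.0, 1.0, 2.0, 4.0, 5.0]. Largest eigenvalue (spectral radius) = 5.0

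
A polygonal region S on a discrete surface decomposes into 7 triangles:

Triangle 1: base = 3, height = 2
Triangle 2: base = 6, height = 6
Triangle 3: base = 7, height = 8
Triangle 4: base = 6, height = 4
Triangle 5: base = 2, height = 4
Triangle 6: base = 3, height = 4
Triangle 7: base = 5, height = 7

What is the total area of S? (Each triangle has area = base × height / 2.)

(1/2)×3×2 + (1/2)×6×6 + (1/2)×7×8 + (1/2)×6×4 + (1/2)×2×4 + (1/2)×3×4 + (1/2)×5×7 = 88.5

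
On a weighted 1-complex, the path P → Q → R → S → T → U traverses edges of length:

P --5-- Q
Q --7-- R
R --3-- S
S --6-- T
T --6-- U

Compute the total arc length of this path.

Arc length = 5 + 7 + 3 + 6 + 6 = 27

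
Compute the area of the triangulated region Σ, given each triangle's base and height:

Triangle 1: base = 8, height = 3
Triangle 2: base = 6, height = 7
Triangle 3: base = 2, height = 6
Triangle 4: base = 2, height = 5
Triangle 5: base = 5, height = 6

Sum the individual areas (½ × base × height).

(1/2)×8×3 + (1/2)×6×7 + (1/2)×2×6 + (1/2)×2×5 + (1/2)×5×6 = 59.0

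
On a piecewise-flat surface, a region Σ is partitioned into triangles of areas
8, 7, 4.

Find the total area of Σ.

8 + 7 + 4 = 19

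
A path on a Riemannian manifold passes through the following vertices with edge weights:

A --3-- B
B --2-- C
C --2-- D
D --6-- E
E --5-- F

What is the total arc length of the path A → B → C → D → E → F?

Arc length = 3 + 2 + 2 + 6 + 5 = 18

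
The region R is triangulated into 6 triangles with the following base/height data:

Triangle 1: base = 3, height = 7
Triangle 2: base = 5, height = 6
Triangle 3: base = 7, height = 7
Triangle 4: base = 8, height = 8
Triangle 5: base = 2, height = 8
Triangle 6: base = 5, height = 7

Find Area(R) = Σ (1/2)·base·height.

(1/2)×3×7 + (1/2)×5×6 + (1/2)×7×7 + (1/2)×8×8 + (1/2)×2×8 + (1/2)×5×7 = 107.5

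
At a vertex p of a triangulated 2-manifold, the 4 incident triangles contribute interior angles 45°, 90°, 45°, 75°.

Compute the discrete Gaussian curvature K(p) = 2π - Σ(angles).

Sum of angles = 255°. K = 360° - 255° = 105° = 7π/12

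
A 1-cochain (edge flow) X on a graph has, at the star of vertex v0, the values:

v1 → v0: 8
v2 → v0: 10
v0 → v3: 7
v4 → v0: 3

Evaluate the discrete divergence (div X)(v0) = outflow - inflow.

Divergence = sum of outgoing flows = (-8) + (-10) + 7 + (-3) = -14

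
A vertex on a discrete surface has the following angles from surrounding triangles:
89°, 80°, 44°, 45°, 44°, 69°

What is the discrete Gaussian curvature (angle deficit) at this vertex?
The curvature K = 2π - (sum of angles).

Sum of angles = 371°. K = 360° - 371° = -11° = -11π/180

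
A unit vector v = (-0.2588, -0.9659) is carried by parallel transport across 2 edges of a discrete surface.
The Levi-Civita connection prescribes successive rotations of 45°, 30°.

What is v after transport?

Total rotation: 45° + 30° = 75°. Final vector: (0.8660, -0.5000)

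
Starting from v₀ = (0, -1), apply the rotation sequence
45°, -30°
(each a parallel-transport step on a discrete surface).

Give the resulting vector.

Total rotation: 45° + (-30°) = 15°. Final vector: (0.2588, -0.9659)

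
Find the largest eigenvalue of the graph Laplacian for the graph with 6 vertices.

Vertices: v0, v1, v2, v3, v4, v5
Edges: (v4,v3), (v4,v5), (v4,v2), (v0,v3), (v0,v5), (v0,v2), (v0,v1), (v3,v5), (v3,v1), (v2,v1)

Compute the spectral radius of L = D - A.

Degrees: deg(v0) = 4, deg(v1) = 3, deg(v2) = 3, deg(v3) = 4, deg(v4) = 3, deg(v5) = 3.
L = D − A with rows/columns ordered (v0, v1, v2, v3, v4, v5):
  [ 4, -1, -1, -1,  0, -1]
  [-1,  3, -1, -1,  0,  0]
  [-1, -1,  3,  0, -1,  0]
  [-1, -1,  0,  4, -1, -1]
  [ 0,  0, -1, -1,  3, -1]
  [-1,  0,  0, -1, -1,  3]
Characteristic polynomial: det(λI − L) = λ(λ² − 8λ + 13)(λ − 3)(λ − 4)(λ − 5).
Roots: λ = 0; (λ² − 8λ + 13) = 0 ⇒ λ = 4 ± √3 ≈ 2.2679, 5.7321; (λ − 3) = 0 ⇒ λ = 3; (λ − 4) = 0 ⇒ λ = 4; (λ − 5) = 0 ⇒ λ = 5.
(Check: the roots sum (with multiplicity) to 20, matching trace L = Σdeg = 2·10 = 20.)
Laplacian eigenvalues: [0.0, 2.2679, 3.0, 4.0, 5.0, 5.7321]. Largest eigenvalue (spectral radius) = 5.7321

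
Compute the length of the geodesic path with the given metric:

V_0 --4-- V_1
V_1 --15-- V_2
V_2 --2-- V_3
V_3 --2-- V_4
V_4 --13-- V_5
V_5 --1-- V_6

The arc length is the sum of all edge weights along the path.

Arc length = 4 + 15 + 2 + 2 + 13 + 1 = 37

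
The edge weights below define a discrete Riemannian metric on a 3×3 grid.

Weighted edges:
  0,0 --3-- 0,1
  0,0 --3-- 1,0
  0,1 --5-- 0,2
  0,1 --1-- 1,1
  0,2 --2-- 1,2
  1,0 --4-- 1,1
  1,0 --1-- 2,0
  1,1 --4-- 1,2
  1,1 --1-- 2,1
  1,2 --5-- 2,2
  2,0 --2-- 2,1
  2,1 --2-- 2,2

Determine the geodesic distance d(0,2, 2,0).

Shortest path: 0,2 → 1,2 → 1,1 → 2,1 → 2,0, total weight = 9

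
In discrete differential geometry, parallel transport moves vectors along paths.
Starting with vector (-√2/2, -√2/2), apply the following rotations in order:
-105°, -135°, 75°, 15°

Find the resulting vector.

Total rotation: (-105°) + (-135°) + 75° + 15° = -150°. Final vector: (0.2588, 0.9659)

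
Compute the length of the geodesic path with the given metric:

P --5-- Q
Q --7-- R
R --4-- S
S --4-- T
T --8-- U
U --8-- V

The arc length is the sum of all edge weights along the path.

Arc length = 5 + 7 + 4 + 4 + 8 + 8 = 36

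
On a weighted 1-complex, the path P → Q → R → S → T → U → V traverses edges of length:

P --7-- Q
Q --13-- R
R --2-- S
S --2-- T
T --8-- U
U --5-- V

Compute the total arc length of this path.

Arc length = 7 + 13 + 2 + 2 + 8 + 5 = 37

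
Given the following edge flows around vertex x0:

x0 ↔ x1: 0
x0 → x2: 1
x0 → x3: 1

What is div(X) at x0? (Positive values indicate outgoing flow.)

Divergence = sum of outgoing flows = 0 + 1 + 1 = 2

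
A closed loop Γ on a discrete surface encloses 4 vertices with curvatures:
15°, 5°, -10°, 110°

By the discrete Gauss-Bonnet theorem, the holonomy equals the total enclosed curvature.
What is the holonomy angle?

Holonomy = total enclosed curvature = 15° + 5° + (-10°) + 110° = 120°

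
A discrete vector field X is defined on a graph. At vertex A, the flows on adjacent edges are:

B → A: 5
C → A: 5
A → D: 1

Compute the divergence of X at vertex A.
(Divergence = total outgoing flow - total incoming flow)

Divergence = sum of outgoing flows = (-5) + (-5) + 1 = -9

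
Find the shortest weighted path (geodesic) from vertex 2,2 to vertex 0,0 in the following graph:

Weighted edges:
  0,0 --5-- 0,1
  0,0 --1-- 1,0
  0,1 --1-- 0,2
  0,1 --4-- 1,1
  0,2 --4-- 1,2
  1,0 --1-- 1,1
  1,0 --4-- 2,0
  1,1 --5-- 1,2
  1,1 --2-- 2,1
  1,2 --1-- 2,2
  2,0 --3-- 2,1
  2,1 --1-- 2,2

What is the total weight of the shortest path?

Shortest path: 2,2 → 2,1 → 1,1 → 1,0 → 0,0, total weight = 5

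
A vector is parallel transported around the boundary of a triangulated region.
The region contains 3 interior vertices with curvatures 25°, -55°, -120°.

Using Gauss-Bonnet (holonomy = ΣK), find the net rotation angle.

Holonomy = total enclosed curvature = 25° + (-55°) + (-120°) = -150°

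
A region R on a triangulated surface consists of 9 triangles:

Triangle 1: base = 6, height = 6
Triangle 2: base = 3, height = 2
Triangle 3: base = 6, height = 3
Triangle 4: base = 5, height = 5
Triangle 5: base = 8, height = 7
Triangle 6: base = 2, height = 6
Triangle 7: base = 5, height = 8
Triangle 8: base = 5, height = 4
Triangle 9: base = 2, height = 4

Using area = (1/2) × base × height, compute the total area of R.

(1/2)×6×6 + (1/2)×3×2 + (1/2)×6×3 + (1/2)×5×5 + (1/2)×8×7 + (1/2)×2×6 + (1/2)×5×8 + (1/2)×5×4 + (1/2)×2×4 = 110.5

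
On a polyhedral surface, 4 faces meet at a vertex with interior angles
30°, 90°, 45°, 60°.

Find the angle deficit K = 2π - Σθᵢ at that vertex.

Sum of angles = 225°. K = 360° - 225° = 135°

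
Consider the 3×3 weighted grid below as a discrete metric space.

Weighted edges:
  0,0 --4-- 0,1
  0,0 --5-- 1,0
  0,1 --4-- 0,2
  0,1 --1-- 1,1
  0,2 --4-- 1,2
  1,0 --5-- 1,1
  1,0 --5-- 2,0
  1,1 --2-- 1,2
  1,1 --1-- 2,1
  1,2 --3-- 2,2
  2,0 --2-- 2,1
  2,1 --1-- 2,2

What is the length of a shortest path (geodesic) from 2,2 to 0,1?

Shortest path: 2,2 → 2,1 → 1,1 → 0,1, total weight = 3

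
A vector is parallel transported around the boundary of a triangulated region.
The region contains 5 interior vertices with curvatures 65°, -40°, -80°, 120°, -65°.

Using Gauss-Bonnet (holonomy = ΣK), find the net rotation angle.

Holonomy = total enclosed curvature = 65° + (-40°) + (-80°) + 120° + (-65°) = 0°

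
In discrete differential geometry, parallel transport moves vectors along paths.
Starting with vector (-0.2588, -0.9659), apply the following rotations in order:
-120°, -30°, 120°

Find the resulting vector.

Total rotation: (-120°) + (-30°) + 120° = -30°. Final vector: (-0.7071, -0.7071)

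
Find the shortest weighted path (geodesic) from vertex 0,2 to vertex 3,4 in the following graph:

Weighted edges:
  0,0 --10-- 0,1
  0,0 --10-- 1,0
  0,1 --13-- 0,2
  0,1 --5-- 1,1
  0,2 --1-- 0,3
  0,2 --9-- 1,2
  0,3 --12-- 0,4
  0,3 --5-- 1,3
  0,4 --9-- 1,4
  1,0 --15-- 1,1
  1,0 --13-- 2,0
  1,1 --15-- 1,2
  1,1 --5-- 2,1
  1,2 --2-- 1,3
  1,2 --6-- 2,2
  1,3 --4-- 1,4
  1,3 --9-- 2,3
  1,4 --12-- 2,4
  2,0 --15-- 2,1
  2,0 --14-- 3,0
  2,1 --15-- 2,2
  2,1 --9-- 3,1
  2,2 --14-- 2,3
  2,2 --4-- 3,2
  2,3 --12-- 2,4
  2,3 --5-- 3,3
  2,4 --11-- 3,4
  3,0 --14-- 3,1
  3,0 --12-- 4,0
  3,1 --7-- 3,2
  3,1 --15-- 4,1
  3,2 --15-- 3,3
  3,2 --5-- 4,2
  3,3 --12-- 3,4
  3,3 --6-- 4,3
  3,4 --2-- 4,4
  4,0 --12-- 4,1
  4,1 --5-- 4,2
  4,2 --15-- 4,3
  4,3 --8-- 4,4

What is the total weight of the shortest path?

Shortest path: 0,2 → 0,3 → 1,3 → 2,3 → 3,3 → 3,4, total weight = 32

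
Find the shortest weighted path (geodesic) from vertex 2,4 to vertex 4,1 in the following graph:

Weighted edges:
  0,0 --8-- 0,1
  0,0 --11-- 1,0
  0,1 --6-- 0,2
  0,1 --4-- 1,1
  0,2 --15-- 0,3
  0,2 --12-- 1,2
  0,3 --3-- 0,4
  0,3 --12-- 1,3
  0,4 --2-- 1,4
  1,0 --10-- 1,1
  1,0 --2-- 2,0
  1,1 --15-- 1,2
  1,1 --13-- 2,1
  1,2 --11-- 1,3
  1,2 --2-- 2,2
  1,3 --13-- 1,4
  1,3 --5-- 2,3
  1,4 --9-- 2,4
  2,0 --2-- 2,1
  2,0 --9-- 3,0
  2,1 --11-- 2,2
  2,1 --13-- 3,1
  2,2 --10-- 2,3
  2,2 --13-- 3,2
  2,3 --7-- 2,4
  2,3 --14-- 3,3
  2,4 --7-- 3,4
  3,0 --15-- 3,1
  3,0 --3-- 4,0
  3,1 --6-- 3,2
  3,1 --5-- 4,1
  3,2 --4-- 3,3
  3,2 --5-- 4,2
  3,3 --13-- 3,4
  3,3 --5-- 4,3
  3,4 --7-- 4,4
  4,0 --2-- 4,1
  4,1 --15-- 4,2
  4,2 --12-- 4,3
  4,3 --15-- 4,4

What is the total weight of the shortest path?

Shortest path: 2,4 → 3,4 → 3,3 → 3,2 → 3,1 → 4,1, total weight = 35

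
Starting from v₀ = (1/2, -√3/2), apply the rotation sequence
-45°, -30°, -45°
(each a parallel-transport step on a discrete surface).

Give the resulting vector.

Total rotation: (-45°) + (-30°) + (-45°) = -120°. Final vector: (-1, 0)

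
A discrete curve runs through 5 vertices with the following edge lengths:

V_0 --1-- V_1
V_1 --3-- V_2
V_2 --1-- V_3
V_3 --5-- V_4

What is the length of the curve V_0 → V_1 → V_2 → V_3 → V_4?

Arc length = 1 + 3 + 1 + 5 = 10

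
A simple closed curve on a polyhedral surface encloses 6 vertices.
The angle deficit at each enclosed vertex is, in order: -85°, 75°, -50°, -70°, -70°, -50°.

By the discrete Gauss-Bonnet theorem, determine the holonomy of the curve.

Holonomy = total enclosed curvature = (-85°) + 75° + (-50°) + (-70°) + (-70°) + (-50°) = -250°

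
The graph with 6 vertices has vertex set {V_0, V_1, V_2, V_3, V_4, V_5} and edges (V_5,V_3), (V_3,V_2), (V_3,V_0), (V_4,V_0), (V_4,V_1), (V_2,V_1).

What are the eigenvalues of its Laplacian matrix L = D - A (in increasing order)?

Degrees: deg(V_0) = 2, deg(V_1) = 2, deg(V_2) = 2, deg(V_3) = 3, deg(V_4) = 2, deg(V_5) = 1.
L = D − A with rows/columns ordered (V_0, V_1, V_2, V_3, V_4, V_5):
  [ 2,  0,  0, -1, -1,  0]
  [ 0,  2, -1,  0, -1,  0]
  [ 0, -1,  2, -1,  0,  0]
  [-1,  0, -1,  3,  0, -1]
  [-1, -1,  0,  0,  2,  0]
  [ 0,  0,  0, -1,  0,  1]
Characteristic polynomial: det(λI − L) = λ(λ² − 5λ + 3)(λ² − 5λ + 5)(λ − 2).
Roots: λ = 0; (λ² − 5λ + 3) = 0 ⇒ λ = (5 ± √13)/2 ≈ 0.6972, 4.3028; (λ² − 5λ + 5) = 0 ⇒ λ = (5 ± √5)/2 ≈ 1.382, 3.618; (λ − 2) = 0 ⇒ λ = 2.
(Check: the roots sum (with multiplicity) to 12, matching trace L = Σdeg = 2·6 = 12.)
Laplacian eigenvalues (increasing order): [0.0, 0.6972, 1.382, 2.0, 3.618, 4.3028]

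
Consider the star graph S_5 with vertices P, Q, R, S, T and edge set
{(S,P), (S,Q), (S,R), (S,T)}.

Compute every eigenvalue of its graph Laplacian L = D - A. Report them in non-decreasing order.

The star S_5 is the complete bipartite graph K_{1,4} (one hub of degree 4, 4 leaves of degree 1). The Laplacian spectrum of K_{p,q} is 0, p (multiplicity q−1), q (multiplicity p−1), p+q. With p = 1, q = 4: 0 once, 1 with multiplicity 3, and 5 once. (Check: trace L = sum of degrees = 8 = 3·1 + 5.)
Laplacian eigenvalues (increasing order): [0.0, 1.0, 1.0, 1.0, 5.0]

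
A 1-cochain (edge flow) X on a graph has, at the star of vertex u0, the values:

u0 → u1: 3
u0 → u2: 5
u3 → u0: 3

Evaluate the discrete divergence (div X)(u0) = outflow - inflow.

Divergence = sum of outgoing flows = 3 + 5 + (-3) = 5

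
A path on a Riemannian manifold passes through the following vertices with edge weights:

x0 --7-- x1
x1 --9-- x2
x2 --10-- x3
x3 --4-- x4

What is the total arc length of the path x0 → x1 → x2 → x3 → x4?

Arc length = 7 + 9 + 10 + 4 = 30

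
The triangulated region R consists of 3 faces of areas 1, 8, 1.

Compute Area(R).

1 + 8 + 1 = 10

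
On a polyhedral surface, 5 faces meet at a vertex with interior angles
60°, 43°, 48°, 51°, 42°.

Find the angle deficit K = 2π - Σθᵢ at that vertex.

Sum of angles = 244°. K = 360° - 244° = 116° = 29π/45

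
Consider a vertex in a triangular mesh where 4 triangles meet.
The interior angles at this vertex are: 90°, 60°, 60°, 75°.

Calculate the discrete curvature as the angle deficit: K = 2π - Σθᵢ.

Sum of angles = 285°. K = 360° - 285° = 75°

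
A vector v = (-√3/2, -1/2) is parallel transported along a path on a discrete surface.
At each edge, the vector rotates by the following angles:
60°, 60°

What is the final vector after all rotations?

Total rotation: 60° + 60° = 120°. Final vector: (0.8660, -0.5000)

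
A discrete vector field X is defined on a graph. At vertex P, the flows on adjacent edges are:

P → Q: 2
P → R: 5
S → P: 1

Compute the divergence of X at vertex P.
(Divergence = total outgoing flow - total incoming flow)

Divergence = sum of outgoing flows = 2 + 5 + (-1) = 6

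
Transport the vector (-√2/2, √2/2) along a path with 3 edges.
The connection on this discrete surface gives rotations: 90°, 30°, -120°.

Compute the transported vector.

Total rotation: 90° + 30° + (-120°) = 0°. Final vector: (-0.7071, 0.7071)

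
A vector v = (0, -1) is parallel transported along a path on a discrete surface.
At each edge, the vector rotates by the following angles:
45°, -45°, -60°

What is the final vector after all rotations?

Total rotation: 45° + (-45°) + (-60°) = -60°. Final vector: (-0.8660, -0.5000)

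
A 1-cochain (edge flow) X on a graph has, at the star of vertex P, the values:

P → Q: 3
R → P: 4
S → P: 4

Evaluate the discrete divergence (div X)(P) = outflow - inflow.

Divergence = sum of outgoing flows = 3 + (-4) + (-4) = -5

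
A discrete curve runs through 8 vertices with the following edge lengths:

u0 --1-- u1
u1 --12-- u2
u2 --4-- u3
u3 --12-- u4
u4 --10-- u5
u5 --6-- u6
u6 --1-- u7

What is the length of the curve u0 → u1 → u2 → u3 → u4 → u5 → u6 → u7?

Arc length = 1 + 12 + 4 + 12 + 10 + 6 + 1 = 46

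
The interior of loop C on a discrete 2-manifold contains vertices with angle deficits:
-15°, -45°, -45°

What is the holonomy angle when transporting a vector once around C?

Holonomy = total enclosed curvature = (-15°) + (-45°) + (-45°) = -105°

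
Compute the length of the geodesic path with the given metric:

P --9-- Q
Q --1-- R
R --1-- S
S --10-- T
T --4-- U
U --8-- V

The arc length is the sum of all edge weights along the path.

Arc length = 9 + 1 + 1 + 10 + 4 + 8 = 33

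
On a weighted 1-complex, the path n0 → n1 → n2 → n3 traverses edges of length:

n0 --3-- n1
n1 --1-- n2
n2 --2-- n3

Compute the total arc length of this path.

Arc length = 3 + 1 + 2 = 6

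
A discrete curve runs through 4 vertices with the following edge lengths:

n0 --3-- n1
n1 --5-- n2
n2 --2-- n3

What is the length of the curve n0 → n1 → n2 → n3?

Arc length = 3 + 5 + 2 = 10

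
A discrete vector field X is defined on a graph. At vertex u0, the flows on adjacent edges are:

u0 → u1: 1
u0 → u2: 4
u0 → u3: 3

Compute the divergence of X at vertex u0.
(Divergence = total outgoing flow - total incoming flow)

Divergence = sum of outgoing flows = 1 + 4 + 3 = 8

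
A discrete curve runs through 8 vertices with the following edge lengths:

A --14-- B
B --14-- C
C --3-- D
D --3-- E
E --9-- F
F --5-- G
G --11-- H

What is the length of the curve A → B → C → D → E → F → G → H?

Arc length = 14 + 14 + 3 + 3 + 9 + 5 + 11 = 59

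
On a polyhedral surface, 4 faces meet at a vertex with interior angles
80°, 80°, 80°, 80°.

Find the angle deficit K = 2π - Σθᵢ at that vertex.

Sum of angles = 320°. K = 360° - 320° = 40° = 2π/9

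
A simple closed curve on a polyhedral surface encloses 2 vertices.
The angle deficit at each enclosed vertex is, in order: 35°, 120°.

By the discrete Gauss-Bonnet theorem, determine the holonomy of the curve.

Holonomy = total enclosed curvature = 35° + 120° = 155°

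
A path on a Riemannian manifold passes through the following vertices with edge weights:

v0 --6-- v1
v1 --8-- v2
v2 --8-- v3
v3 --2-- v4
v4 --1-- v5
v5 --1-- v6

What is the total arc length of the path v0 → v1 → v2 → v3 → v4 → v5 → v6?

Arc length = 6 + 8 + 8 + 2 + 1 + 1 = 26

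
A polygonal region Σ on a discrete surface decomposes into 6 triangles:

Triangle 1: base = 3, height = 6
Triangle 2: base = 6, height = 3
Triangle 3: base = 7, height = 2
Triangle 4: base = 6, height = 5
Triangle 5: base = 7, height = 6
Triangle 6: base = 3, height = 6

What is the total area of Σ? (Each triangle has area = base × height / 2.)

(1/2)×3×6 + (1/2)×6×3 + (1/2)×7×2 + (1/2)×6×5 + (1/2)×7×6 + (1/2)×3×6 = 70.0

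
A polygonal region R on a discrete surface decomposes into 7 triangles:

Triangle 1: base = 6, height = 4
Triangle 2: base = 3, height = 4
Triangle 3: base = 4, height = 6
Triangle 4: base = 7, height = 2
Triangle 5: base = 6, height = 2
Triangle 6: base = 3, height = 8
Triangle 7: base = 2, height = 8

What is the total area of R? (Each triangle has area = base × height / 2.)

(1/2)×6×4 + (1/2)×3×4 + (1/2)×4×6 + (1/2)×7×2 + (1/2)×6×2 + (1/2)×3×8 + (1/2)×2×8 = 63.0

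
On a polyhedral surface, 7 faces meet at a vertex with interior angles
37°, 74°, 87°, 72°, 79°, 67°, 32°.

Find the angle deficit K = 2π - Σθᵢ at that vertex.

Sum of angles = 448°. K = 360° - 448° = -88° = -22π/45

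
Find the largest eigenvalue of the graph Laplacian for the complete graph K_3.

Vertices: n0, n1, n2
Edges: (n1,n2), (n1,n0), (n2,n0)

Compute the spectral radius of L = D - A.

For the complete graph K_n, L = nI − J (J = all-ones matrix). J has eigenvalues n (once, eigenvector 𝟙) and 0 (multiplicity n−1), so L has eigenvalues 0 (once) and n (multiplicity n−1). Here n = 3: eigenvalue 0 once and 3 with multiplicity 2.
Laplacian eigenvalues: [0.0, 3.0, 3.0]. Largest eigenvalue (spectral radius) = 3.0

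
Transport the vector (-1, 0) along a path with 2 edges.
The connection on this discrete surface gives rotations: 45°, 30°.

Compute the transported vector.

Total rotation: 45° + 30° = 75°. Final vector: (-0.2588, -0.9659)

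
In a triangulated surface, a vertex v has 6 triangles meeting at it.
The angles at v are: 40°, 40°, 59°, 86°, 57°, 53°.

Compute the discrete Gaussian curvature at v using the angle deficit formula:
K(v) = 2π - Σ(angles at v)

Sum of angles = 335°. K = 360° - 335° = 25° = 5π/36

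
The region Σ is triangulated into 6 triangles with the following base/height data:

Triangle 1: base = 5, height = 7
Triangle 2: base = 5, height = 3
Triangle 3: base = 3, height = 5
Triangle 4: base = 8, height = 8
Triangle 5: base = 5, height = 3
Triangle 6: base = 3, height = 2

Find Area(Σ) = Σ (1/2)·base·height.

(1/2)×5×7 + (1/2)×5×3 + (1/2)×3×5 + (1/2)×8×8 + (1/2)×5×3 + (1/2)×3×2 = 75.0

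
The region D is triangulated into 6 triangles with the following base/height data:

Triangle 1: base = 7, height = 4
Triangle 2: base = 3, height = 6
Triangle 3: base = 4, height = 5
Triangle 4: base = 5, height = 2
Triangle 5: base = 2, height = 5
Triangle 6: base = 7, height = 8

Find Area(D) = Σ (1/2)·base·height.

(1/2)×7×4 + (1/2)×3×6 + (1/2)×4×5 + (1/2)×5×2 + (1/2)×2×5 + (1/2)×7×8 = 71.0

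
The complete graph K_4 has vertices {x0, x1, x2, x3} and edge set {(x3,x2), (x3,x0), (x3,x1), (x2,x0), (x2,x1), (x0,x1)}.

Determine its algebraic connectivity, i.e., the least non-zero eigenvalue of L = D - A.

For the complete graph K_n, L = nI − J (J = all-ones matrix). J has eigenvalues n (once, eigenvector 𝟙) and 0 (multiplicity n−1), so L has eigenvalues 0 (once) and n (multiplicity n−1). Here n = 4: eigenvalue 0 once and 4 with multiplicity 3.
Laplacian eigenvalues: [0.0, 4.0, 4.0, 4.0]. Algebraic connectivity (smallest non-zero eigenvalue) = 4.0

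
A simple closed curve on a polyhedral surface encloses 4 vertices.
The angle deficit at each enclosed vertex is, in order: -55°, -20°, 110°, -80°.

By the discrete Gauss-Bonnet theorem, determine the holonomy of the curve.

Holonomy = total enclosed curvature = (-55°) + (-20°) + 110° + (-80°) = -45°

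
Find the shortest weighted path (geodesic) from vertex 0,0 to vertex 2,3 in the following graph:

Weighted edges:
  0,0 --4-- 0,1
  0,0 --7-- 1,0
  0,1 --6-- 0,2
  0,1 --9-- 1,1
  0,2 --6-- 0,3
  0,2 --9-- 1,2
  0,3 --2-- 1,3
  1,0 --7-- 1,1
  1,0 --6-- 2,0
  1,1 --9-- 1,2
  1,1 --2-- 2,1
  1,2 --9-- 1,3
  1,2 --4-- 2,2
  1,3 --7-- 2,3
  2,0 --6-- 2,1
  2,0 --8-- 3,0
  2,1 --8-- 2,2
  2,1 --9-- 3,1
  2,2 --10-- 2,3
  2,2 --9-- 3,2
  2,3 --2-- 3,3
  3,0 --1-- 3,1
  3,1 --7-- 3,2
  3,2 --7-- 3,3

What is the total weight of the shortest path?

Shortest path: 0,0 → 0,1 → 0,2 → 0,3 → 1,3 → 2,3, total weight = 25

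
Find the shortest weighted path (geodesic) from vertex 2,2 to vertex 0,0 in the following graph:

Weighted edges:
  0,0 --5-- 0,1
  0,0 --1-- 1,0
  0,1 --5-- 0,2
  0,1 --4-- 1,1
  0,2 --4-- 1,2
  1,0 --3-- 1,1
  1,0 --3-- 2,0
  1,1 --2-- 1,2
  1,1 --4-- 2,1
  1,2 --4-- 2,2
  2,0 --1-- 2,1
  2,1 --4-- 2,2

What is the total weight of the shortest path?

Shortest path: 2,2 → 2,1 → 2,0 → 1,0 → 0,0, total weight = 9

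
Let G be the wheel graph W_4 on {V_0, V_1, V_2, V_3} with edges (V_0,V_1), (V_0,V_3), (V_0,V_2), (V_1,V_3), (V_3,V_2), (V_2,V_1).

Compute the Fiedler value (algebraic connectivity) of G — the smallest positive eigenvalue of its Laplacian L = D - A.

The wheel W_4 is the join K_1 ∨ C_3 (a hub joined to every vertex of a cycle of length 3). For a join G ∨ H (G on p vertices, H on q vertices) the Laplacian spectrum is 0, p+q, the eigenvalues of L(G) other than one 0 each shifted by +q, and the eigenvalues of L(H) other than one 0 each shifted by +p. With G = K_1 (p = 1, nothing left after dropping its 0) and H = C_3 (q = 3, eigenvalues 2 − 2cos(2πk/3), k = 0, …, 2; drop k = 0), the spectrum of W_4 is 0, 4, and 1 + (2 − 2cos(2πk/3)) = 3 − 2cos(2πk/3) for k = 1, …, 2:
k=1: 3 − 2cos(2π/3) = 4.0; k=2: 3 − 2cos(4π/3) = 4.0.
Laplacian eigenvalues: [0.0, 4.0, 4.0, 4.0]. Algebraic connectivity (smallest non-zero eigenvalue) = 4.0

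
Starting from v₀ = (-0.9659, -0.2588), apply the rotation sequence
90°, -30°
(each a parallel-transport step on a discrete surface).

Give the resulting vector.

Total rotation: 90° + (-30°) = 60°. Final vector: (-0.2588, -0.9659)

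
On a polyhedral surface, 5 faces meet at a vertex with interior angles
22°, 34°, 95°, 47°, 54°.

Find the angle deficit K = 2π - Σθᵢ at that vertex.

Sum of angles = 252°. K = 360° - 252° = 108° = 3π/5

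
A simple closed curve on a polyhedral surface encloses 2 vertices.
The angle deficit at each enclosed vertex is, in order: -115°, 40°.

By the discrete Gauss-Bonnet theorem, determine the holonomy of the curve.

Holonomy = total enclosed curvature = (-115°) + 40° = -75°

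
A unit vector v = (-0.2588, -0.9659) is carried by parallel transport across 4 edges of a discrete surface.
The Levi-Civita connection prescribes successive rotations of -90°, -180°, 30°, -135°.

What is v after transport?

Total rotation: (-90°) + (-180°) + 30° + (-135°) = -375° ≡ -15° (mod 360°). Final vector: (-0.5000, -0.8660)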